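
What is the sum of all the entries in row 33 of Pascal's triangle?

8589934592

The entries of row 33 sum to 2^33 = 8589934592.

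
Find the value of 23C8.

490314

C(23,8) = (23·22·21·20·19·18·17·16) / 8! = 19769460480 / 40320 = 490314.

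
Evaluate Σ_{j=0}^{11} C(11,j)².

By Vandermonde's identity, Σ C(11,j)² = C(22,11) = 705432.

705432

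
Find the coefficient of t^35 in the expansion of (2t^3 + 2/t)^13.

General term: C(13,j)·(2t^3)^j·(2/t)^(13-j), with t-exponent 3j − 1(13−j) = 4j − 13.
Set 4j − 13 = 35: j = 12.
C(13,12) = 13; 2^12 = 4096; 2^1 = 2.
Coefficient = 13 · 4096 · 2 = 106496.

106496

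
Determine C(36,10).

254186856

C(36,10) = (36·35·34·33·32·31·30·29·28·27) / 10! = 922393263052800 / 3628800 = 254186856.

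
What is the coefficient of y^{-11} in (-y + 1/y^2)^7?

-7

General term: C(7,j)·(-y)^j·(1/y^2)^(7-j), with y-exponent 1j − 2(7−j) = 3j − 14.
Set 3j − 14 = -11: j = 1.
C(7,1) = 7; (-1)^1 = -1; 1^6 = 1.
Coefficient = 7 · (-1) · 1 = -7.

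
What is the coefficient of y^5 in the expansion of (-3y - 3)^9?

-2480058

The general term is C(9,j)·(-3y)^j·(-3)^(9-j); the y^5 term has j = 5.
C(9,5) = 126.
Coefficient = C(9,5) · (-3)^5 · (-3)^4 = 126 · (-243) · 81 = -2480058.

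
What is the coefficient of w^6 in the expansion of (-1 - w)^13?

-1716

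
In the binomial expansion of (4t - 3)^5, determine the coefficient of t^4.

-3840

The general term is C(5,j)·(4t)^j·(-3)^(5-j); the t^4 term has j = 4.
C(5,4) = 5.
Coefficient = C(5,4) · 4^4 · (-3)^1 = 5 · 256 · (-3) = -3840.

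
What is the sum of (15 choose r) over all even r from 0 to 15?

16384

Even-r terms of row 15 sum to 2^14 = 16384.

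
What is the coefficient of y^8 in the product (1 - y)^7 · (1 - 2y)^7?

59906

Coefficient of y^8 = Σ_{j} C(7,j)·(-1)^j·C(7,8-j)·(-2)^(8-j) for j from 1 to 7.
= 896 + 9408 + 23520 + 19600 + 5880 + 588 + 14 = 59906.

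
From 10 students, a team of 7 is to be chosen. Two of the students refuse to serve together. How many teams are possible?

64

All 7-subsets: C(10,7) = 120. Those containing both fixed elements: C(8,5) = 56.
120 − 56 = 64.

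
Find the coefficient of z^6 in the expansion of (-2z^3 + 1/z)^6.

General term: C(6,j)·(-2z^3)^j·(1/z)^(6-j), with z-exponent 3j − 1(6−j) = 4j − 6.
Set 4j − 6 = 6: j = 3.
C(6,3) = 20; (-2)^3 = -8; 1^3 = 1.
Coefficient = 20 · (-8) · 1 = -160.

-160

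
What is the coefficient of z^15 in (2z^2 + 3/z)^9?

General term: C(9,j)·(2z^2)^j·(3/z)^(9-j), with z-exponent 2j − 1(9−j) = 3j − 9.
Set 3j − 9 = 15: j = 8.
C(9,8) = 9; 2^8 = 256; 3^1 = 3.
Coefficient = 9 · 256 · 3 = 6912.

6912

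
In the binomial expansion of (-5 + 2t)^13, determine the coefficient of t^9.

The general term is C(13,j)·(-5)^j·(2t)^(13-j); the t^9 term has j = 4.
C(13,4) = 715.
Coefficient = C(13,4) · (-5)^4 · 2^9 = 715 · 625 · 512 = 228800000.

228800000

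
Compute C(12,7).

792

C(12,7) = C(12,5) by symmetry.
C(12,5) = (12·11·10·9·8) / 5! = 95040 / 120 = 792.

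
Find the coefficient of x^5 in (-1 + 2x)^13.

41184

The general term is C(13,j)·(-1)^j·(2x)^(13-j); the x^5 term has j = 8.
C(13,8) = 1287.
Coefficient = C(13,8) · 2^5 = 1287 · 32 = 41184.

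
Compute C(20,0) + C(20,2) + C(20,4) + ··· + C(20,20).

Half of (1+1)^20 + (1−1)^20 gives the even-index sum: 2^19 = 524288.

524288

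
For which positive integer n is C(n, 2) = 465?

31

n(n−1)/2 = 465 ⇒ n(n−1) = 930. Since 31·30 = 930, n = 31.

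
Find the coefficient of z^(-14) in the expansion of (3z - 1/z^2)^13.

-57915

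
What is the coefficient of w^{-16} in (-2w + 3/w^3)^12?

-55427328

General term: C(12,j)·(-2w)^j·(3/w^3)^(12-j), with w-exponent 1j − 3(12−j) = 4j − 36.
Set 4j − 36 = -16: j = 5.
C(12,5) = 792; (-2)^5 = -32; 3^7 = 2187.
Coefficient = 792 · (-32) · 2187 = -55427328.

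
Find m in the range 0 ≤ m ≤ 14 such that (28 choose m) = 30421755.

12

C(28,m) increases on 0 ≤ m ≤ 14. C(28,11) = 21474180 and C(28,12) = 30421755, so m = 12.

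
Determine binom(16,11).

4368

C(16,11) = C(16,5) by symmetry.
C(16,5) = (16·15·14·13·12) / 5! = 524160 / 120 = 4368.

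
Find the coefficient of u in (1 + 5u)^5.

25

The general term is C(5,j)·(1)^j·(5u)^(5-j); the u^1 term has j = 4.
C(5,4) = 5.
Coefficient = C(5,4) · 5^1 = 5 · 5 = 25.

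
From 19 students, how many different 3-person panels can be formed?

969

This is C(19,3) = 969.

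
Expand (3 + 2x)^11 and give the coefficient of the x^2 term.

4330260

The general term is C(11,j)·(3)^j·(2x)^(11-j); the x^2 term has j = 9.
C(11,9) = 55.
Coefficient = C(11,9) · 3^9 · 2^2 = 55 · 19683 · 4 = 4330260.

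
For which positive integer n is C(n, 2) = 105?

15

n(n−1)/2 = 105 ⇒ n(n−1) = 210. Since 15·14 = 210, n = 15.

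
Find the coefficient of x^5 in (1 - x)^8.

The general term is C(8,j)·(1)^j·(-x)^(8-j); the x^5 term has j = 3.
C(8,3) = 56.
Coefficient = C(8,3) · (-1)^5 = 56 · (-1) = -56.

-56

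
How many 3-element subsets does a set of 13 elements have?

286

C(13,3) = (13·12·11) / 3! = 1716 / 6 = 286.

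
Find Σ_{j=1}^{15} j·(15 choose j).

Differentiating (1+x)^15 and setting x=1: Σ j·C(15,j) = 15·2^14 = 245760.

245760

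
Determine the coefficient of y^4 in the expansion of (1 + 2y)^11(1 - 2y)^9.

432

Coefficient of y^4 = Σ_{j} C(11,j)·2^j·C(9,4-j)·(-2)^(4-j) for j from 0 to 4.
= 2016 + (-14784) + 31680 + (-23760) + 5280 = 432.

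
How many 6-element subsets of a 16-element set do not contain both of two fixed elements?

7007

All 6-subsets: C(16,6) = 8008. Those containing both fixed elements: C(14,4) = 1001.
8008 − 1001 = 7007.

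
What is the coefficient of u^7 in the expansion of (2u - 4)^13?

The general term is C(13,j)·(2u)^j·(-4)^(13-j); the u^7 term has j = 7.
C(13,7) = 1716.
Coefficient = C(13,7) · 2^7 · (-4)^6 = 1716 · 128 · 4096 = 899678208.

899678208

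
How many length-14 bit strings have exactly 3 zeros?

Choose the 3 positions: C(14,3) = 364.

364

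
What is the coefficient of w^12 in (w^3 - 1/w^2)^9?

General term: C(9,j)·(w^3)^j·(-1/w^2)^(9-j), with w-exponent 3j − 2(9−j) = 5j − 18.
Set 5j − 18 = 12: j = 6.
C(9,6) = 84; 1^6 = 1; (-1)^3 = -1.
Coefficient = 84 · 1 · (-1) = -84.

-84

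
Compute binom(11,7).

330

C(11,7) = C(11,4) by symmetry.
C(11,4) = (11·10·9·8) / 4! = 7920 / 24 = 330.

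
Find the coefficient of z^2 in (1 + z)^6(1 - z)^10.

0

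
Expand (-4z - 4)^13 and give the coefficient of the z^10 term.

-19193135104

The general term is C(13,j)·(-4z)^j·(-4)^(13-j); the z^10 term has j = 10.
C(13,10) = 286.
Coefficient = C(13,10) · (-4)^10 · (-4)^3 = 286 · 1048576 · (-64) = -19193135104.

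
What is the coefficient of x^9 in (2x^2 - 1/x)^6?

General term: C(6,j)·(2x^2)^j·(-1/x)^(6-j), with x-exponent 2j − 1(6−j) = 3j − 6.
Set 3j − 6 = 9: j = 5.
C(6,5) = 6; 2^5 = 32; (-1)^1 = -1.
Coefficient = 6 · 32 · (-1) = -192.

-192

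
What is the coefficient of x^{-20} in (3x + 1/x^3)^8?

General term: C(8,j)·(3x)^j·(1/x^3)^(8-j), with x-exponent 1j − 3(8−j) = 4j − 24.
Set 4j − 24 = -20: j = 1.
C(8,1) = 8; 3^1 = 3; 1^7 = 1.
Coefficient = 8 · 3 · 1 = 24.

24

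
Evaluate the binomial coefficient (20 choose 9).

167960

C(20,9) = (20·19·18·17·16·15·14·13·12) / 9! = 60949324800 / 362880 = 167960.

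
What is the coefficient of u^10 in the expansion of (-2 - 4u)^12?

276824064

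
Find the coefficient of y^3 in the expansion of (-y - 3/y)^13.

General term: C(13,j)·(-y)^j·(-3/y)^(13-j), with y-exponent 1j − 1(13−j) = 2j − 13.
Set 2j − 13 = 3: j = 8.
C(13,8) = 1287; (-1)^8 = 1; (-3)^5 = -243.
Coefficient = 1287 · 1 · (-243) = -312741.

-312741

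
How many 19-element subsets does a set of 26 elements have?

657800

C(26,19) = C(26,7) by symmetry.
C(26,7) = (26·25·24·23·22·21·20) / 7! = 3315312000 / 5040 = 657800.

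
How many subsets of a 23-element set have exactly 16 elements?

Choose the 16 positions: C(23,16) = 245157.

245157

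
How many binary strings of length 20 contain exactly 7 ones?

77520

Choose the 7 positions: C(20,7) = 77520.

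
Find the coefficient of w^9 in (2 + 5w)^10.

39062500

The general term is C(10,j)·(2)^j·(5w)^(10-j); the w^9 term has j = 1.
C(10,1) = 10.
Coefficient = C(10,1) · 2^1 · 5^9 = 10 · 2 · 1953125 = 39062500.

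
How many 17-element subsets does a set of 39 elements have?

C(39,17) = (39·38·37·36·35·34·33·32·31·30·29·28·27·26·25·24·23) / 17! = 18147570172421919989760000 / 355687428096000 = 51021117810.

51021117810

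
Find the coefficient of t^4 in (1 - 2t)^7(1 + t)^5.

-135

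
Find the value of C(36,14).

3796297200

C(36,14) = (36·35·34·33·32·31·30·29·28·27·26·25·24·23) / 14! = 330954702783344640000 / 87178291200 = 3796297200.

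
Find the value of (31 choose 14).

C(31,14) = (31·30·29·28·27·26·25·24·23·22·21·20·19·18) / 14! = 23118159385601280000 / 87178291200 = 265182525.

265182525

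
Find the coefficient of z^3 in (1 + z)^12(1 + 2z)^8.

3068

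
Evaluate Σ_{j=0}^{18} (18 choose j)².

9075135300

Σ C(18,j)² is the coefficient of x^18 in (1+x)^18(1+x)^18 = (1+x)^36, i.e. C(36,18) = 9075135300.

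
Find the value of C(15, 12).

455

C(15,12) = C(15,3) by symmetry.
C(15,3) = (15·14·13) / 3! = 2730 / 6 = 455.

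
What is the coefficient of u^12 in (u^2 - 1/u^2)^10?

45

General term: C(10,j)·(u^2)^j·(-1/u^2)^(10-j), with u-exponent 2j − 2(10−j) = 4j − 20.
Set 4j − 20 = 12: j = 8.
C(10,8) = 45; 1^8 = 1; (-1)^2 = 1.
Coefficient = 45 · 1 · 1 = 45.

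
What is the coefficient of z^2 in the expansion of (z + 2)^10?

The general term is C(10,j)·(z)^j·(2)^(10-j); the z^2 term has j = 2.
C(10,2) = 45.
Coefficient = C(10,2) · 2^8 = 45 · 256 = 11520.

11520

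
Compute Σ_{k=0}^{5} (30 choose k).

1 + 30 + 435 + 4060 + 27405 + 142506 = 174437.

174437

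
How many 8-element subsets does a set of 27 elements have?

2220075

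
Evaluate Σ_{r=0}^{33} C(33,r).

Setting x = 1 in (1+x)^33 gives Σ C(33,r) = 2^33 = 8589934592.

8589934592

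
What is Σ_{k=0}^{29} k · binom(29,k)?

7784628224

Since k·C(29,k) = 29·C(28,k−1), the sum is 29·2^28 = 29·268435456 = 7784628224.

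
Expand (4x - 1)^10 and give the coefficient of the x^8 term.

The general term is C(10,j)·(4x)^j·(-1)^(10-j); the x^8 term has j = 8.
C(10,8) = 45.
Coefficient = C(10,8) · 4^8 = 45 · 65536 = 2949120.

2949120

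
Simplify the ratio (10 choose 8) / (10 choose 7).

C(n,k+1)/C(n,k) = (n−k)/(k+1) = (10−7)/(7+1) = 3/8.

3/8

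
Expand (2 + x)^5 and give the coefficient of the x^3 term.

The general term is C(5,j)·(2)^j·(x)^(5-j); the x^3 term has j = 2.
C(5,2) = 10.
Coefficient = C(5,2) · 2^2 = 10 · 4 = 40.

40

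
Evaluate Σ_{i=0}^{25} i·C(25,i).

419430400

Since i·C(25,i) = 25·C(24,i−1), the sum is 25·2^24 = 25·16777216 = 419430400.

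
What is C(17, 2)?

C(17,2) = (17·16) / 2! = 272 / 2 = 136.

136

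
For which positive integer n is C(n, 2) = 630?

n(n−1)/2 = 630 ⇒ n(n−1) = 1260. Since 36·35 = 1260, n = 36.

36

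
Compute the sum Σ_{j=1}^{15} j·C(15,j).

Since j·C(15,j) = 15·C(14,j−1), the sum is 15·2^14 = 15·16384 = 245760.

245760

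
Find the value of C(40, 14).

23206929840

C(40,14) = (40·39·38·37·36·35·34·33·32·31·30·29·28·27) / 14! = 2023140487449489408000 / 87178291200 = 23206929840.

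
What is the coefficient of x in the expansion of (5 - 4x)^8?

-2500000

The general term is C(8,j)·(5)^j·(-4x)^(8-j); the x^1 term has j = 7.
C(8,7) = 8.
Coefficient = C(8,7) · 5^7 · (-4)^1 = 8 · 78125 · (-4) = -2500000.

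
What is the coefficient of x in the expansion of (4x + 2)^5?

320

The general term is C(5,j)·(4x)^j·(2)^(5-j); the x^1 term has j = 1.
C(5,1) = 5.
Coefficient = C(5,1) · 4^1 · 2^4 = 5 · 4 · 16 = 320.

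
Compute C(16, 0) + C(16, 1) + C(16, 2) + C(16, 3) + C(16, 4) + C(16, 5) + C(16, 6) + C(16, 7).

26333

1 + 16 + 120 + 560 + 1820 + 4368 + 8008 + 11440 = 26333.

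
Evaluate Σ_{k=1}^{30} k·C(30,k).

Since k·C(30,k) = 30·C(29,k−1), the sum is 30·2^29 = 30·536870912 = 16106127360.

16106127360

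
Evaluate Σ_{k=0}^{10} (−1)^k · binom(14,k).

286

The partial alternating sum Σ_{k=0}^{10} (−1)^k C(14,k) = (−1)^10 C(13,10) = 286.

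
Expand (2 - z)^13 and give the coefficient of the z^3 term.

-292864

The general term is C(13,j)·(2)^j·(-z)^(13-j); the z^3 term has j = 10.
C(13,10) = 286.
Coefficient = C(13,10) · 2^10 · (-1)^3 = 286 · 1024 · (-1) = -292864.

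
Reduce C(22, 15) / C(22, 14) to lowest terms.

C(n,k+1)/C(n,k) = (n−k)/(k+1) = (22−14)/(14+1) = 8/15.

8/15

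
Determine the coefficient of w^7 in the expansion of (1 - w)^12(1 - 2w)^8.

-713240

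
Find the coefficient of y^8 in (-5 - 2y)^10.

The general term is C(10,j)·(-5)^j·(-2y)^(10-j); the y^8 term has j = 2.
C(10,2) = 45.
Coefficient = C(10,2) · (-5)^2 · (-2)^8 = 45 · 25 · 256 = 288000.

288000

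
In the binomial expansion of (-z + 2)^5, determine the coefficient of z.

The general term is C(5,j)·(-z)^j·(2)^(5-j); the z^1 term has j = 1.
C(5,1) = 5.
Coefficient = C(5,1) · (-1)^1 · 2^4 = 5 · (-1) · 16 = -80.

-80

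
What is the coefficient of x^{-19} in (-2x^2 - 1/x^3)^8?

16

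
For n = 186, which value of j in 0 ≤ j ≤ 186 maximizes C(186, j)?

C(186,j) is maximized at j = 186/2 = 93.

93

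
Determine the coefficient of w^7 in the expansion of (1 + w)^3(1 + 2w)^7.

4048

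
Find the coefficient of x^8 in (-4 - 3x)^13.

-8646663168

The general term is C(13,j)·(-4)^j·(-3x)^(13-j); the x^8 term has j = 5.
C(13,5) = 1287.
Coefficient = C(13,5) · (-4)^5 · (-3)^8 = 1287 · (-1024) · 6561 = -8646663168.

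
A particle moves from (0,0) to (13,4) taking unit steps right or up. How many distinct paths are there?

2380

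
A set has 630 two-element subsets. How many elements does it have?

n(n−1)/2 = 630 ⇒ n(n−1) = 1260. Since 36·35 = 1260, n = 36.

36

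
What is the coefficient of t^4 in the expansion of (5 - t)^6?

375

The general term is C(6,j)·(5)^j·(-t)^(6-j); the t^4 term has j = 2.
C(6,2) = 15.
Coefficient = C(6,2) · 5^2 = 15 · 25 = 375.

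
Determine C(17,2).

136

C(17,2) = (17·16) / 2! = 272 / 2 = 136.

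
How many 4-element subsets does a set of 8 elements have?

C(8,4) = (8·7·6·5) / 4! = 1680 / 24 = 70.

70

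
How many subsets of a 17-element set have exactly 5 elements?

Choose the 5 positions: C(17,5) = 6188.

6188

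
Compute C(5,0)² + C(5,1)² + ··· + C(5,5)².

252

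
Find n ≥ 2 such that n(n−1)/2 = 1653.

58

n(n−1)/2 = 1653 ⇒ n(n−1) = 3306. Since 58·57 = 3306, n = 58.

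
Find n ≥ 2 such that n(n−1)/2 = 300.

n(n−1)/2 = 300 ⇒ n(n−1) = 600. Since 25·24 = 600, n = 25.

25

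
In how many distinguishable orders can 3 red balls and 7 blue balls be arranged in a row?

Choose positions for the red balls: C(10,3) = 120.

120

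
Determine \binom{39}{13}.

8122425444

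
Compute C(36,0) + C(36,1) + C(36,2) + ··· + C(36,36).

68719476736

Setting x = 1 in (1+x)^36 gives Σ C(36,i) = 2^36 = 68719476736.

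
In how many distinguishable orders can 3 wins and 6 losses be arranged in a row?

84

Choose positions for the wins: C(9,3) = 84.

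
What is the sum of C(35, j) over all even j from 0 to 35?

17179869184

Half of (1+1)^35 + (1−1)^35 gives the even-index sum: 2^34 = 17179869184.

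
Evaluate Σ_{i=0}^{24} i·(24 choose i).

Differentiating (1+x)^24 and setting x=1: Σ i·C(24,i) = 24·2^23 = 201326592.

201326592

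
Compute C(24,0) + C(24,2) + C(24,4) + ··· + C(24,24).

8388608

Even-k terms of row 24 sum to 2^23 = 8388608.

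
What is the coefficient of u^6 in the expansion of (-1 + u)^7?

-7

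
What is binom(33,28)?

C(33,28) = C(33,5) by symmetry.
C(33,5) = (33·32·31·30·29) / 5! = 28480320 / 120 = 237336.

237336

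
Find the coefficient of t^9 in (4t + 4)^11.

The general term is C(11,j)·(4t)^j·(4)^(11-j); the t^9 term has j = 9.
C(11,9) = 55.
Coefficient = C(11,9) · 4^9 · 4^2 = 55 · 262144 · 16 = 230686720.

230686720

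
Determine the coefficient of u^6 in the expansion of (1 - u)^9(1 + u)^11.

Coefficient of u^6 = Σ_{j} C(9,j)·(-1)^j·C(11,6-j)·1^(6-j) for j from 0 to 6.
= 462 + (-4158) + 11880 + (-13860) + 6930 + (-1386) + 84 = -48.

-48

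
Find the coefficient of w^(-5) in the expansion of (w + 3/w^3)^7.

General term: C(7,j)·(w)^j·(3/w^3)^(7-j), with w-exponent 1j − 3(7−j) = 4j − 21.
Set 4j − 21 = -5: j = 4.
C(7,4) = 35; 1^4 = 1; 3^3 = 27.
Coefficient = 35 · 1 · 27 = 945.

945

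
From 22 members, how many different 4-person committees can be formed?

This is C(22,4) = 7315.

7315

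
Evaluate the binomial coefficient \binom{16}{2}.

C(16,2) = (16·15) / 2! = 240 / 2 = 120.

120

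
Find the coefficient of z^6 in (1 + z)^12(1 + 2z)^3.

13376

Coefficient of z^6 = Σ_{j} C(12,j)·1^j·C(3,6-j)·2^(6-j) for j from 3 to 6.
= 1760 + 5940 + 4752 + 924 = 13376.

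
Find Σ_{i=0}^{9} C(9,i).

Setting x = 1 in (1+x)^9 gives Σ C(9,i) = 2^9 = 512.

512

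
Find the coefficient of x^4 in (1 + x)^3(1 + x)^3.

15

Coefficient of x^4 = Σ_{j} C(3,j)·C(3,4-j) for j from 1 to 3.
= 3 + 9 + 3 = 15.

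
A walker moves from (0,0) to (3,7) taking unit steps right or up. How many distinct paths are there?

Each path is a sequence of 10 steps with 3 rights: C(10,3) = 120.

120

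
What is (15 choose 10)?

C(15,10) = C(15,5) by symmetry.
C(15,5) = (15·14·13·12·11) / 5! = 360360 / 120 = 3003.

3003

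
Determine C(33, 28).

237336

C(33,28) = C(33,5) by symmetry.
C(33,5) = (33·32·31·30·29) / 5! = 28480320 / 120 = 237336.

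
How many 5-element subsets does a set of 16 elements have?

C(16,5) = (16·15·14·13·12) / 5! = 524160 / 120 = 4368.

4368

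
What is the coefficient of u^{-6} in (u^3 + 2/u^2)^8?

General term: C(8,j)·(u^3)^j·(2/u^2)^(8-j), with u-exponent 3j − 2(8−j) = 5j − 16.
Set 5j − 16 = -6: j = 2.
C(8,2) = 28; 1^2 = 1; 2^6 = 64.
Coefficient = 28 · 1 · 64 = 1792.

1792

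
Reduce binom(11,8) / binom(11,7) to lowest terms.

C(n,k+1)/C(n,k) = (n−k)/(k+1) = (11−7)/(7+1) = 4/8 = 1/2.

1/2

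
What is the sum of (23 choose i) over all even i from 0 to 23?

4194304

Even-i terms of row 23 sum to 2^22 = 4194304.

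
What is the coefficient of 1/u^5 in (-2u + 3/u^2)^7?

-22680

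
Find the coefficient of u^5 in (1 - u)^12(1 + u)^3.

99

Coefficient of u^5 = Σ_{j} C(12,j)·(-1)^j·C(3,5-j)·1^(5-j) for j from 2 to 5.
= 66 + (-660) + 1485 + (-792) = 99.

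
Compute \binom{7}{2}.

21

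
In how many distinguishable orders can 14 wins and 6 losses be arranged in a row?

38760

Choose positions for the wins: C(20,14) = 38760.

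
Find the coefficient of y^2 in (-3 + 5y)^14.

The general term is C(14,j)·(-3)^j·(5y)^(14-j); the y^2 term has j = 12.
C(14,12) = 91.
Coefficient = C(14,12) · (-3)^12 · 5^2 = 91 · 531441 · 25 = 1209028275.

1209028275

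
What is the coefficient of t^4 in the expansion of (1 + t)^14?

1001

The general term is C(14,j)·(1)^j·(t)^(14-j); the t^4 term has j = 10.
C(14,10) = 1001.
Coefficient = C(14,10) = 1001.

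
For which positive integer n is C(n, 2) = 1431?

54

n(n−1)/2 = 1431 ⇒ n(n−1) = 2862. Since 54·53 = 2862, n = 54.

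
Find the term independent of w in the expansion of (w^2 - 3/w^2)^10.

General term: C(10,j)·(w^2)^j·(-3/w^2)^(10-j), with w-exponent 2j − 2(10−j) = 4j − 20.
Set 4j − 20 = 0: j = 5.
C(10,5) = 252; 1^5 = 1; (-3)^5 = -243.
Coefficient = 252 · 1 · (-243) = -61236.

-61236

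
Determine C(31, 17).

265182525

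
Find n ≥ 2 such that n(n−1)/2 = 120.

16

n(n−1)/2 = 120 ⇒ n(n−1) = 240. Since 16·15 = 240, n = 16.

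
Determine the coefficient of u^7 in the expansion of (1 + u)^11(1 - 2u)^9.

2190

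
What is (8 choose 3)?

56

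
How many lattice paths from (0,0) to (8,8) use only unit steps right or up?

Each path is a sequence of 16 steps with 8 rights: C(16,8) = 12870.

12870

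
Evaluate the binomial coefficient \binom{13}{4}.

C(13,4) = (13·12·11·10) / 4! = 17160 / 24 = 715.

715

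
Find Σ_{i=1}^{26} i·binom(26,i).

Differentiating (1+x)^26 and setting x=1: Σ i·C(26,i) = 26·2^25 = 872415232.

872415232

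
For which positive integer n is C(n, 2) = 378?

28

n(n−1)/2 = 378 ⇒ n(n−1) = 756. Since 28·27 = 756, n = 28.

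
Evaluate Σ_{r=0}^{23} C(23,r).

Setting x = 1 in (1+x)^23 gives Σ C(23,r) = 2^23 = 8388608.

8388608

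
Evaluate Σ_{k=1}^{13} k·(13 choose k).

53248

Since k·C(13,k) = 13·C(12,k−1), the sum is 13·2^12 = 13·4096 = 53248.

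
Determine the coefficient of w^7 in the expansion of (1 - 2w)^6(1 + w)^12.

-1080

Coefficient of w^7 = Σ_{j} C(6,j)·(-2)^j·C(12,7-j)·1^(7-j) for j from 0 to 6.
= 792 + (-11088) + 47520 + (-79200) + 52800 + (-12672) + 768 = -1080.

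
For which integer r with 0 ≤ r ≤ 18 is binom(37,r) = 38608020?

8

C(37,r) increases on 0 ≤ r ≤ 18. C(37,7) = 10295472 and C(37,8) = 38608020, so r = 8.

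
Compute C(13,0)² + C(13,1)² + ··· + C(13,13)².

By Vandermonde's identity, Σ C(13,i)² = C(26,13) = 10400600.

10400600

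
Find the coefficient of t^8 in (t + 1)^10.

45

The general term is C(10,j)·(t)^j·(1)^(10-j); the t^8 term has j = 8.
C(10,8) = 45.
Coefficient = C(10,8) = 45.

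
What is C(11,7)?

330

C(11,7) = C(11,4) by symmetry.
C(11,4) = (11·10·9·8) / 4! = 7920 / 24 = 330.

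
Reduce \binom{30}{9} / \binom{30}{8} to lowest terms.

22/9

C(n,k+1)/C(n,k) = (n−k)/(k+1) = (30−8)/(8+1) = 22/9.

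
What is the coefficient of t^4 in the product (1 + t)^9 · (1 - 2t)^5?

Coefficient of t^4 = Σ_{j} C(9,j)·1^j·C(5,4-j)·(-2)^(4-j) for j from 0 to 4.
= 80 + (-720) + 1440 + (-840) + 126 = 86.

86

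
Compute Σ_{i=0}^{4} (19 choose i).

1 + 19 + 171 + 969 + 3876 = 5036.

5036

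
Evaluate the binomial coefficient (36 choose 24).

1251677700

C(36,24) = C(36,12) by symmetry.
C(36,12) = (36·35·34·33·32·31·30·29·28·27·26·25) / 12! = 599555620984320000 / 479001600 = 1251677700.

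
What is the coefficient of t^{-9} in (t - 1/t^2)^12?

General term: C(12,j)·(t)^j·(-1/t^2)^(12-j), with t-exponent 1j − 2(12−j) = 3j − 24.
Set 3j − 24 = -9: j = 5.
C(12,5) = 792; 1^5 = 1; (-1)^7 = -1.
Coefficient = 792 · 1 · (-1) = -792.

-792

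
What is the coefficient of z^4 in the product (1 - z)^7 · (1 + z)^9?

14

Coefficient of z^4 = Σ_{j} C(7,j)·(-1)^j·C(9,4-j)·1^(4-j) for j from 0 to 4.
= 126 + (-588) + 756 + (-315) + 35 = 14.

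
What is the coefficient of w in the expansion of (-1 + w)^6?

The general term is C(6,j)·(-1)^j·(w)^(6-j); the w^1 term has j = 5.
C(6,5) = 6.
Coefficient = C(6,5) · (-1)^5 = 6 · (-1) = -6.

-6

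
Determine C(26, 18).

1562275

C(26,18) = C(26,8) by symmetry.
C(26,8) = (26·25·24·23·22·21·20·19) / 8! = 62990928000 / 40320 = 1562275.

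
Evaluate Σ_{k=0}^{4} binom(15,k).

1 + 15 + 105 + 455 + 1365 = 1941.

1941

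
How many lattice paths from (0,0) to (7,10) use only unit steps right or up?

19448

Each path is a sequence of 17 steps with 7 rights: C(17,7) = 19448.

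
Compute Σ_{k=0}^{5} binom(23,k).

44552

1 + 23 + 253 + 1771 + 8855 + 33649 = 44552.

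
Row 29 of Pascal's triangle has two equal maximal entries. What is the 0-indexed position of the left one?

For odd n = 29, C(29,k) peaks at k = (n−1)/2 and (n+1)/2; the lower is 14.

14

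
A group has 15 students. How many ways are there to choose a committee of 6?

5005

This is C(15,6) = 5005.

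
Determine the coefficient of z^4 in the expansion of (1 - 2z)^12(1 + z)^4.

2369

Coefficient of z^4 = Σ_{j} C(12,j)·(-2)^j·C(4,4-j)·1^(4-j) for j from 0 to 4.
= 1 + (-96) + 1584 + (-7040) + 7920 = 2369.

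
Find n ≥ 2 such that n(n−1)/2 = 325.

n(n−1)/2 = 325 ⇒ n(n−1) = 650. Since 26·25 = 650, n = 26.

26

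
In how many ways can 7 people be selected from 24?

This is C(24,7) = 346104.

346104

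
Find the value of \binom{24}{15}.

1307504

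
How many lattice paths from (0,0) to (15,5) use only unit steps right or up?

Each path is a sequence of 20 steps with 15 rights: C(20,15) = 15504.

15504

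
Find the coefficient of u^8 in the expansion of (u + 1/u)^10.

General term: C(10,j)·(u)^j·(1/u)^(10-j), with u-exponent 1j − 1(10−j) = 2j − 10.
Set 2j − 10 = 8: j = 9.
C(10,9) = 10; 1^9 = 1; 1^1 = 1.
Coefficient = 10 · 1 · 1 = 10.

10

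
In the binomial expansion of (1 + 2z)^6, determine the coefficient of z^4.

240

The general term is C(6,j)·(1)^j·(2z)^(6-j); the z^4 term has j = 2.
C(6,2) = 15.
Coefficient = C(6,2) · 2^4 = 15 · 16 = 240.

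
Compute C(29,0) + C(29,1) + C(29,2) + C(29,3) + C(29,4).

27841

1 + 29 + 406 + 3654 + 23751 = 27841.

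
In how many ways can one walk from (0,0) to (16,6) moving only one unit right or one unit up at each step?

74613

Each path is a sequence of 22 steps with 16 rights: C(22,16) = 74613.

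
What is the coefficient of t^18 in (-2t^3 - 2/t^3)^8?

General term: C(8,j)·(-2t^3)^j·(-2/t^3)^(8-j), with t-exponent 3j − 3(8−j) = 6j − 24.
Set 6j − 24 = 18: j = 7.
C(8,7) = 8; (-2)^7 = -128; (-2)^1 = -2.
Coefficient = 8 · (-128) · (-2) = 2048.

2048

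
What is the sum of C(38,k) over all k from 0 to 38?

274877906944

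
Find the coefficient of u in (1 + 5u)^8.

40

The general term is C(8,j)·(1)^j·(5u)^(8-j); the u^1 term has j = 7.
C(8,7) = 8.
Coefficient = C(8,7) · 5^1 = 8 · 5 = 40.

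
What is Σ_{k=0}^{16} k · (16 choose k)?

524288

Since k·C(16,k) = 16·C(15,k−1), the sum is 16·2^15 = 16·32768 = 524288.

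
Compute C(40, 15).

40225345056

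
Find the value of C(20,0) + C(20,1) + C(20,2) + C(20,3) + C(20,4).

6196

1 + 20 + 190 + 1140 + 4845 = 6196.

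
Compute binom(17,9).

C(17,9) = C(17,8) by symmetry.
C(17,8) = (17·16·15·14·13·12·11·10) / 8! = 980179200 / 40320 = 24310.

24310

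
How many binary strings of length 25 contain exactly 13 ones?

Choose the 13 positions: C(25,13) = 5200300.

5200300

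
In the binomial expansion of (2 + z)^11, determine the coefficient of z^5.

The general term is C(11,j)·(2)^j·(z)^(11-j); the z^5 term has j = 6.
C(11,6) = 462.
Coefficient = C(11,6) · 2^6 = 462 · 64 = 29568.

29568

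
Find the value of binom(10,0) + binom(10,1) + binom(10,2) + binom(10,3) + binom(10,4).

1 + 10 + 45 + 120 + 210 = 386.

386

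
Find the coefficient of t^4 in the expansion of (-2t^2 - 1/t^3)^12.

126720

General term: C(12,j)·(-2t^2)^j·(-1/t^3)^(12-j), with t-exponent 2j − 3(12−j) = 5j − 36.
Set 5j − 36 = 4: j = 8.
C(12,8) = 495; (-2)^8 = 256; (-1)^4 = 1.
Coefficient = 495 · 256 · 1 = 126720.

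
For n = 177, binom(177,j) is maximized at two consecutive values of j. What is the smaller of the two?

For odd n = 177, C(177,j) peaks at j = (n−1)/2 and (n+1)/2; the smaller is 88.

88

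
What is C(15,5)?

3003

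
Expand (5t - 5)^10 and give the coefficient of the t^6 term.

2050781250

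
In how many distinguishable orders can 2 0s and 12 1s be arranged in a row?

91

Choose positions for the 0s: C(14,2) = 91.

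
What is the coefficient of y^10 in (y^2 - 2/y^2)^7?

General term: C(7,j)·(y^2)^j·(-2/y^2)^(7-j), with y-exponent 2j − 2(7−j) = 4j − 14.
Set 4j − 14 = 10: j = 6.
C(7,6) = 7; 1^6 = 1; (-2)^1 = -2.
Coefficient = 7 · 1 · (-2) = -14.

-14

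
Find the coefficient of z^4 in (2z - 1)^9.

The general term is C(9,j)·(2z)^j·(-1)^(9-j); the z^4 term has j = 4.
C(9,4) = 126.
Coefficient = C(9,4) · 2^4 · (-1)^5 = 126 · 16 · (-1) = -2016.

-2016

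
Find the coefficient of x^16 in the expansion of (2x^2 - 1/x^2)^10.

-5120

General term: C(10,j)·(2x^2)^j·(-1/x^2)^(10-j), with x-exponent 2j − 2(10−j) = 4j − 20.
Set 4j − 20 = 16: j = 9.
C(10,9) = 10; 2^9 = 512; (-1)^1 = -1.
Coefficient = 10 · 512 · (-1) = -5120.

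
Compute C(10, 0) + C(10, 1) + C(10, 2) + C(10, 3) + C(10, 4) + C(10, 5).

638

1 + 10 + 45 + 120 + 210 + 252 = 638.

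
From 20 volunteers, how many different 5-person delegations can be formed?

This is C(20,5) = 15504.

15504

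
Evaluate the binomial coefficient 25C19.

C(25,19) = C(25,6) by symmetry.
C(25,6) = (25·24·23·22·21·20) / 6! = 127512000 / 720 = 177100.

177100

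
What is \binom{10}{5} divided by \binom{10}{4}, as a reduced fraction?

C(n,k+1)/C(n,k) = (n−k)/(k+1) = (10−4)/(4+1) = 6/5.

6/5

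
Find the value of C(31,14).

C(31,14) = (31·30·29·28·27·26·25·24·23·22·21·20·19·18) / 14! = 23118159385601280000 / 87178291200 = 265182525.

265182525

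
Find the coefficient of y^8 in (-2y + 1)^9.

2304

The general term is C(9,j)·(-2y)^j·(1)^(9-j); the y^8 term has j = 8.
C(9,8) = 9.
Coefficient = C(9,8) · (-2)^8 = 9 · 256 = 2304.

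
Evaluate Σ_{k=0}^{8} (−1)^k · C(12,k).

165

The partial alternating sum Σ_{k=0}^{8} (−1)^k C(12,k) = (−1)^8 C(11,8) = 165.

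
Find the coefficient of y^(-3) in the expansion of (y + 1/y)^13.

General term: C(13,j)·(y)^j·(1/y)^(13-j), with y-exponent 1j − 1(13−j) = 2j − 13.
Set 2j − 13 = -3: j = 5.
C(13,5) = 1287; 1^5 = 1; 1^8 = 1.
Coefficient = 1287 · 1 · 1 = 1287.

1287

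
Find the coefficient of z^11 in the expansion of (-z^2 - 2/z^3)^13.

-2288

General term: C(13,j)·(-z^2)^j·(-2/z^3)^(13-j), with z-exponent 2j − 3(13−j) = 5j − 39.
Set 5j − 39 = 11: j = 10.
C(13,10) = 286; (-1)^10 = 1; (-2)^3 = -8.
Coefficient = 286 · 1 · (-8) = -2288.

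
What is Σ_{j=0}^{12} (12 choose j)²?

By Vandermonde's identity, Σ C(12,j)² = C(24,12) = 2704156.

2704156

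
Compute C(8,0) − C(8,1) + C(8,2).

The partial alternating sum Σ_{k=0}^{2} (−1)^k C(8,k) = (−1)^2 C(7,2) = 21.

21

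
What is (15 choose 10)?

C(15,10) = C(15,5) by symmetry.
C(15,5) = (15·14·13·12·11) / 5! = 360360 / 120 = 3003.

3003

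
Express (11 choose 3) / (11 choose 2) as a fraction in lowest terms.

C(n,k+1)/C(n,k) = (n−k)/(k+1) = (11−2)/(2+1) = 9/3 = 3.

3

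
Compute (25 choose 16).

2042975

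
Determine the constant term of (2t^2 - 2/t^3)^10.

General term: C(10,j)·(2t^2)^j·(-2/t^3)^(10-j), with t-exponent 2j − 3(10−j) = 5j − 30.
Set 5j − 30 = 0: j = 6.
C(10,6) = 210; 2^6 = 64; (-2)^4 = 16.
Coefficient = 210 · 64 · 16 = 215040.

215040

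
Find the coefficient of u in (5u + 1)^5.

25

The general term is C(5,j)·(5u)^j·(1)^(5-j); the u^1 term has j = 1.
C(5,1) = 5.
Coefficient = C(5,1) · 5^1 = 5 · 5 = 25.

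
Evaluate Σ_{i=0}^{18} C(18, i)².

9075135300

By Vandermonde's identity, Σ C(18,i)² = C(36,18) = 9075135300.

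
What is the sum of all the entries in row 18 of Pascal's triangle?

262144

Setting x = 1 in (1+x)^18 gives Σ C(18,k) = 2^18 = 262144.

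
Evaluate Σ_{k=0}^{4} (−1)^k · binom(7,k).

The partial alternating sum Σ_{k=0}^{4} (−1)^k C(7,k) = (−1)^4 C(6,4) = 15.

15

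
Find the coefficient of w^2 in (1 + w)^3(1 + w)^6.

(1 + w)^3(1 + w)^6 = (1 + w)^9, so the coefficient of w^2 is C(9,2)·1^2 = 36·1 = 36.

36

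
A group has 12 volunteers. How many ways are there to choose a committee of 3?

220

This is C(12,3) = 220.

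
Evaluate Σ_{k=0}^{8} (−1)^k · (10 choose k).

9

The partial alternating sum Σ_{k=0}^{8} (−1)^k C(10,k) = (−1)^8 C(9,8) = 9.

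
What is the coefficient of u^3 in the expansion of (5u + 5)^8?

The general term is C(8,j)·(5u)^j·(5)^(8-j); the u^3 term has j = 3.
C(8,3) = 56.
Coefficient = C(8,3) · 5^3 · 5^5 = 56 · 125 · 3125 = 21875000.

21875000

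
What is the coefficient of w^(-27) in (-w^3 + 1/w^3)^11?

-11

General term: C(11,j)·(-w^3)^j·(1/w^3)^(11-j), with w-exponent 3j − 3(11−j) = 6j − 33.
Set 6j − 33 = -27: j = 1.
C(11,1) = 11; (-1)^1 = -1; 1^10 = 1.
Coefficient = 11 · (-1) · 1 = -11.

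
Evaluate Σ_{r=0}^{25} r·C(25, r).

Differentiating (1+x)^25 and setting x=1: Σ r·C(25,r) = 25·2^24 = 419430400.

419430400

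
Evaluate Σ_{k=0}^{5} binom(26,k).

1 + 26 + 325 + 2600 + 14950 + 65780 = 83682.

83682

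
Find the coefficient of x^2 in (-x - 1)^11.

The general term is C(11,j)·(-x)^j·(-1)^(11-j); the x^2 term has j = 2.
C(11,2) = 55.
Coefficient = C(11,2) · (-1)^9 = 55 · (-1) = -55.

-55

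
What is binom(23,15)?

C(23,15) = C(23,8) by symmetry.
C(23,8) = (23·22·21·20·19·18·17·16) / 8! = 19769460480 / 40320 = 490314.

490314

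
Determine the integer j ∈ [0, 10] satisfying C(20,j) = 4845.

4

C(20,j) increases on 0 ≤ j ≤ 10. C(20,3) = 1140 and C(20,4) = 4845, so j = 4.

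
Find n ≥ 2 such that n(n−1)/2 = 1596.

n(n−1)/2 = 1596 ⇒ n(n−1) = 3192. Since 57·56 = 3192, n = 57.

57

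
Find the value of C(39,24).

C(39,24) = C(39,15) by symmetry.
C(39,15) = (39·38·37·36·35·34·33·32·31·30·29·28·27·26·25) / 15! = 32876032921054202880000 / 1307674368000 = 25140840660.

25140840660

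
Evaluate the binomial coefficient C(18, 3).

816

C(18,3) = (18·17·16) / 3! = 4896 / 6 = 816.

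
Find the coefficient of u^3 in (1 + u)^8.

56

The general term is C(8,j)·(1)^j·(u)^(8-j); the u^3 term has j = 5.
C(8,5) = 56.
Coefficient = C(8,5) = 56.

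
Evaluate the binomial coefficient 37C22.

C(37,22) = C(37,15) by symmetry.
C(37,15) = (37·36·35·34·33·32·31·30·29·28·27·26·25·24·23) / 15! = 12245324002983751680000 / 1307674368000 = 9364199760.

9364199760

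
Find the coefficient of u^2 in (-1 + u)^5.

The general term is C(5,j)·(-1)^j·(u)^(5-j); the u^2 term has j = 3.
C(5,3) = 10.
Coefficient = C(5,3) · (-1)^3 = 10 · (-1) = -10.

-10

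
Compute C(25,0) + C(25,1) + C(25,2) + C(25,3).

1 + 25 + 300 + 2300 = 2626.

2626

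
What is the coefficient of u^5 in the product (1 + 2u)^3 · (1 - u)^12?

66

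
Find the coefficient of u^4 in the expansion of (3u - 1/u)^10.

-262440

General term: C(10,j)·(3u)^j·(-1/u)^(10-j), with u-exponent 1j − 1(10−j) = 2j − 10.
Set 2j − 10 = 4: j = 7.
C(10,7) = 120; 3^7 = 2187; (-1)^3 = -1.
Coefficient = 120 · 2187 · (-1) = -262440.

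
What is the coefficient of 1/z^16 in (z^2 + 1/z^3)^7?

General term: C(7,j)·(z^2)^j·(1/z^3)^(7-j), with z-exponent 2j − 3(7−j) = 5j − 21.
Set 5j − 21 = -16: j = 1.
C(7,1) = 7; 1^1 = 1; 1^6 = 1.
Coefficient = 7 · 1 · 1 = 7.

7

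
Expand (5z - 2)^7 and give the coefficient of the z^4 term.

The general term is C(7,j)·(5z)^j·(-2)^(7-j); the z^4 term has j = 4.
C(7,4) = 35.
Coefficient = C(7,4) · 5^4 · (-2)^3 = 35 · 625 · (-8) = -175000.

-175000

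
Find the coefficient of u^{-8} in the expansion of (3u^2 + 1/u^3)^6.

General term: C(6,j)·(3u^2)^j·(1/u^3)^(6-j), with u-exponent 2j − 3(6−j) = 5j − 18.
Set 5j − 18 = -8: j = 2.
C(6,2) = 15; 3^2 = 9; 1^4 = 1.
Coefficient = 15 · 9 · 1 = 135.

135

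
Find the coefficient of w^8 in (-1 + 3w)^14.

19702683

The general term is C(14,j)·(-1)^j·(3w)^(14-j); the w^8 term has j = 6.
C(14,6) = 3003.
Coefficient = C(14,6) · 3^8 = 3003 · 6561 = 19702683.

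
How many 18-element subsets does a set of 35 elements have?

4537567650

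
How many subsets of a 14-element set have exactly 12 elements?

91

Choose the 12 positions: C(14,12) = 91.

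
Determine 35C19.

4059928950

C(35,19) = C(35,16) by symmetry.
C(35,16) = (35·34·33·32·31·30·29·28·27·26·25·24·23·22·21·20) / 16! = 84945040381058457600000 / 20922789888000 = 4059928950.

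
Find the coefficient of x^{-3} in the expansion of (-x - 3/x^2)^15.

General term: C(15,j)·(-x)^j·(-3/x^2)^(15-j), with x-exponent 1j − 2(15−j) = 3j − 30.
Set 3j − 30 = -3: j = 9.
C(15,9) = 5005; (-1)^9 = -1; (-3)^6 = 729.
Coefficient = 5005 · (-1) · 729 = -3648645.

-3648645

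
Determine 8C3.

56

C(8,3) = (8·7·6) / 3! = 336 / 6 = 56.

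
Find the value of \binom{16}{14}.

C(16,14) = C(16,2) by symmetry.
C(16,2) = (16·15) / 2! = 240 / 2 = 120.

120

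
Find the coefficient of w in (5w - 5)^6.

-93750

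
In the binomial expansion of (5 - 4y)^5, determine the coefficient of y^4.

6400

The general term is C(5,j)·(5)^j·(-4y)^(5-j); the y^4 term has j = 1.
C(5,1) = 5.
Coefficient = C(5,1) · 5^1 · (-4)^4 = 5 · 5 · 256 = 6400.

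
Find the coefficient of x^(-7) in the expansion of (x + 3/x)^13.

General term: C(13,j)·(x)^j·(3/x)^(13-j), with x-exponent 1j − 1(13−j) = 2j − 13.
Set 2j − 13 = -7: j = 3.
C(13,3) = 286; 1^3 = 1; 3^10 = 59049.
Coefficient = 286 · 1 · 59049 = 16888014.

16888014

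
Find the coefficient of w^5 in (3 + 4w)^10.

62705664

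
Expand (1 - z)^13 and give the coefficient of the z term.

-13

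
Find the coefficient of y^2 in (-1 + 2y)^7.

The general term is C(7,j)·(-1)^j·(2y)^(7-j); the y^2 term has j = 5.
C(7,5) = 21.
Coefficient = C(7,5) · (-1)^5 · 2^2 = 21 · (-1) · 4 = -84.

-84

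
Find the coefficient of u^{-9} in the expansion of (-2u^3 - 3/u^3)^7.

-20412

General term: C(7,j)·(-2u^3)^j·(-3/u^3)^(7-j), with u-exponent 3j − 3(7−j) = 6j − 21.
Set 6j − 21 = -9: j = 2.
C(7,2) = 21; (-2)^2 = 4; (-3)^5 = -243.
Coefficient = 21 · 4 · (-243) = -20412.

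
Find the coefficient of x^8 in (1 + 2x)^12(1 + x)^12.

16399647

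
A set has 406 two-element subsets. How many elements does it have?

29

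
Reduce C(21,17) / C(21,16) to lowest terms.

5/17

C(n,k+1)/C(n,k) = (n−k)/(k+1) = (21−16)/(16+1) = 5/17.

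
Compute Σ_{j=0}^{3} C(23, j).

1 + 23 + 253 + 1771 = 2048.

2048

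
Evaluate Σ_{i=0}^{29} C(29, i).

Setting x = 1 in (1+x)^29 gives Σ C(29,i) = 2^29 = 536870912.

536870912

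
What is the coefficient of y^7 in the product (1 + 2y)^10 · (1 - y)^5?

Coefficient of y^7 = Σ_{j} C(10,j)·2^j·C(5,7-j)·(-1)^(7-j) for j from 2 to 7.
= (-180) + 4800 + (-33600) + 80640 + (-67200) + 15360 = -180.

-180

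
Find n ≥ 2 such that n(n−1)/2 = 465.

31

n(n−1)/2 = 465 ⇒ n(n−1) = 930. Since 31·30 = 930, n = 31.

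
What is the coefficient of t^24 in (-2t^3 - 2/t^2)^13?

General term: C(13,j)·(-2t^3)^j·(-2/t^2)^(13-j), with t-exponent 3j − 2(13−j) = 5j − 26.
Set 5j − 26 = 24: j = 10.
C(13,10) = 286; (-2)^10 = 1024; (-2)^3 = -8.
Coefficient = 286 · 1024 · (-8) = -2342912.

-2342912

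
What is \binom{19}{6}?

27132

C(19,6) = (19·18·17·16·15·14) / 6! = 19535040 / 720 = 27132.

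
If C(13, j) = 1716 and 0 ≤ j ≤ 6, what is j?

C(13,j) increases on 0 ≤ j ≤ 6. C(13,5) = 1287 and C(13,6) = 1716, so j = 6.

6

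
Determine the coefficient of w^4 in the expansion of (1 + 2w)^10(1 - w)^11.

Coefficient of w^4 = Σ_{j} C(10,j)·2^j·C(11,4-j)·(-1)^(4-j) for j from 0 to 4.
= 330 + (-3300) + 9900 + (-10560) + 3360 = -270.

-270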